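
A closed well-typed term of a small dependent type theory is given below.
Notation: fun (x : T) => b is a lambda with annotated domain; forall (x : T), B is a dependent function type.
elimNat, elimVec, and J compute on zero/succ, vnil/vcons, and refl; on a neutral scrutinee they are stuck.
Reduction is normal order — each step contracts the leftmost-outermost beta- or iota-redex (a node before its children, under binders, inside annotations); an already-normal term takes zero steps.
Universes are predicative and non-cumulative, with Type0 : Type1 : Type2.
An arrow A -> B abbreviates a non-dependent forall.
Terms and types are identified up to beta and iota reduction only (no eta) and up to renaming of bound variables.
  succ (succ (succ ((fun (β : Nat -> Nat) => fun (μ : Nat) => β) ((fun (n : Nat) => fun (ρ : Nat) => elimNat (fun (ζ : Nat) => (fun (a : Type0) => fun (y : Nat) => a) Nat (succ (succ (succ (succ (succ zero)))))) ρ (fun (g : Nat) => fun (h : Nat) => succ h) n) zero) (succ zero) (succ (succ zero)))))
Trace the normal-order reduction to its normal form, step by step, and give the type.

normal-order reduction sequence:
  succ (succ (succ ((fun (β : Nat -> Nat) => fun (μ : Nat) => β) ((fun (n : Nat) => fun (ρ : Nat) => elimNat (fun (ζ : Nat) => (fun (a : Type0) => fun (y : Nat) => a) Nat (succ (succ (succ (succ (succ zero)))))) ρ (fun (g : Nat) => fun (h : Nat) => succ h) n) zero) (succ zero) (succ (succ zero)))))
  ~> succ (succ (succ ((fun (β : Nat) => (fun (μ : Nat) => fun (n : Nat) => elimNat (fun (ρ : Nat) => (fun (ζ : Type0) => fun (a : Nat) => ζ) Nat (succ (succ (succ (succ (succ zero)))))) n (fun (y : Nat) => fun (g : Nat) => succ g) μ) zero) (succ zero) (succ (succ zero)))))
  ~> succ (succ (succ ((fun (β : Nat) => fun (μ : Nat) => elimNat (fun (n : Nat) => (fun (ρ : Type0) => fun (ζ : Nat) => ρ) Nat (succ (succ (succ (succ (succ zero)))))) μ (fun (a : Nat) => fun (y : Nat) => succ y) β) zero (succ (succ zero)))))
  ~> succ (succ (succ ((fun (β : Nat) => elimNat (fun (μ : Nat) => (fun (n : Type0) => fun (ρ : Nat) => n) Nat (succ (succ (succ (succ (succ zero)))))) β (fun (ζ : Nat) => fun (a : Nat) => succ a) zero) (succ (succ zero)))))
  ~> succ (succ (succ (elimNat (fun (β : Nat) => (fun (μ : Type0) => fun (n : Nat) => μ) Nat (succ (succ (succ (succ (succ zero)))))) (succ (succ zero)) (fun (ρ : Nat) => fun (ζ : Nat) => succ ζ) zero)))
  ~> succ (succ (succ (succ (succ zero))))
the term's type:
  Nat


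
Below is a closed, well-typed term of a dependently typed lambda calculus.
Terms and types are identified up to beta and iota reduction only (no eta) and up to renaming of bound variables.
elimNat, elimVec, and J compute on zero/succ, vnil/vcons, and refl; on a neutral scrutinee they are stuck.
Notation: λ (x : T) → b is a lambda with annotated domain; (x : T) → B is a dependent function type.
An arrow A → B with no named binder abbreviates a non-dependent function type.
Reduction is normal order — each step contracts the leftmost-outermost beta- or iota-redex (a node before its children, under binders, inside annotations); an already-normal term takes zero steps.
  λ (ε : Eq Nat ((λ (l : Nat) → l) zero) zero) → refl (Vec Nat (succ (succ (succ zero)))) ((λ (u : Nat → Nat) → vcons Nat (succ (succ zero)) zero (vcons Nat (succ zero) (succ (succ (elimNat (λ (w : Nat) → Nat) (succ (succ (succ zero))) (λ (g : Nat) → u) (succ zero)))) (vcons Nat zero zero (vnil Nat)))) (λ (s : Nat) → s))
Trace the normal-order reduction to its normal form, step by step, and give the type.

normal-order reduction sequence:
  λ (ε : Eq Nat ((λ (l : Nat) → l) zero) zero) → refl (Vec Nat (succ (succ (succ zero)))) ((λ (u : Nat → Nat) → vcons Nat (succ (succ zero)) zero (vcons Nat (succ zero) (succ (succ (elimNat (λ (w : Nat) → Nat) (succ (succ (succ zero))) (λ (g : Nat) → u) (succ zero)))) (vcons Nat zero zero (vnil Nat)))) (λ (s : Nat) → s))
  ~> λ (ε : Eq Nat zero zero) → refl (Vec Nat (succ (succ (succ zero)))) ((λ (l : Nat → Nat) → vcons Nat (succ (succ zero)) zero (vcons Nat (succ zero) (succ (succ (elimNat (λ (u : Nat) → Nat) (succ (succ (succ zero))) (λ (w : Nat) → l) (succ zero)))) (vcons Nat zero zero (vnil Nat)))) (λ (g : Nat) → g))
  ~> λ (ε : Eq Nat zero zero) → refl (Vec Nat (succ (succ (succ zero)))) (vcons Nat (succ (succ zero)) zero (vcons Nat (succ zero) (succ (succ (elimNat (λ (l : Nat) → Nat) (succ (succ (succ zero))) (λ (u : Nat) → λ (w : Nat) → w) (succ zero)))) (vcons Nat zero zero (vnil Nat))))
  ~> λ (ε : Eq Nat zero zero) → refl (Vec Nat (succ (succ (succ zero)))) (vcons Nat (succ (succ zero)) zero (vcons Nat (succ zero) (succ (succ ((λ (l : Nat) → λ (u : Nat) → u) zero (elimNat (λ (w : Nat) → Nat) (succ (succ (succ zero))) (λ (g : Nat) → λ (s : Nat) → s) zero)))) (vcons Nat zero zero (vnil Nat))))
  ~> λ (ε : Eq Nat zero zero) → refl (Vec Nat (succ (succ (succ zero)))) (vcons Nat (succ (succ zero)) zero (vcons Nat (succ zero) (succ (succ ((λ (l : Nat) → l) (elimNat (λ (u : Nat) → Nat) (succ (succ (succ zero))) (λ (w : Nat) → λ (g : Nat) → g) zero)))) (vcons Nat zero zero (vnil Nat))))
  ~> λ (ε : Eq Nat zero zero) → refl (Vec Nat (succ (succ (succ zero)))) (vcons Nat (succ (succ zero)) zero (vcons Nat (succ zero) (succ (succ (elimNat (λ (l : Nat) → Nat) (succ (succ (succ zero))) (λ (u : Nat) → λ (w : Nat) → w) zero))) (vcons Nat zero zero (vnil Nat))))
  ~> λ (ε : Eq Nat zero zero) → refl (Vec Nat (succ (succ (succ zero)))) (vcons Nat (succ (succ zero)) zero (vcons Nat (succ zero) (succ (succ (succ (succ (succ zero))))) (vcons Nat zero zero (vnil Nat))))
inferred type:
  Eq Nat zero zero → Eq (Vec Nat (succ (succ (succ zero)))) (vcons Nat (succ (succ zero)) zero (vcons Nat (succ zero) (succ (succ (succ (succ (succ zero))))) (vcons Nat zero zero (vnil Nat)))) (vcons Nat (succ (succ zero)) zero (vcons Nat (succ zero) (succ (succ (succ (succ (succ zero))))) (vcons Nat zero zero (vnil Nat))))


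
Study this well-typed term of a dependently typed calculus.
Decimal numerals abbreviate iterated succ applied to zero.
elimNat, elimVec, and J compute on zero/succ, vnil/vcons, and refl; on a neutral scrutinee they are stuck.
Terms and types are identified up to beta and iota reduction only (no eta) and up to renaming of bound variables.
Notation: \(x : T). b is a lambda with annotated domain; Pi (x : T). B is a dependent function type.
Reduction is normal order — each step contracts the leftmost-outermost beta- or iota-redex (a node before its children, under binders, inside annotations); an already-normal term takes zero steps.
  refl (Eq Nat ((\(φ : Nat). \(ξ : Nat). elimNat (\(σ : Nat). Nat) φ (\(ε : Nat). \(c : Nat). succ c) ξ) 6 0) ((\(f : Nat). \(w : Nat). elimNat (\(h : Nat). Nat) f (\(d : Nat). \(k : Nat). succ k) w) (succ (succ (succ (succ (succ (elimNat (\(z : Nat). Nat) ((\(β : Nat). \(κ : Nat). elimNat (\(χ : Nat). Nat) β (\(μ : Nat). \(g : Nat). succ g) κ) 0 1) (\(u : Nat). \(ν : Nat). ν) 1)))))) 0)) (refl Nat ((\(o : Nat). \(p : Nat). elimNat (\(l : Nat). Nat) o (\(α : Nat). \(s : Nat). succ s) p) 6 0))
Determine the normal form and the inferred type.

normal form:
  refl (Eq Nat 6 6) (refl Nat 6)
the term's type:
  Eq (Eq Nat 6 6) (refl Nat 6) (refl Nat 6)


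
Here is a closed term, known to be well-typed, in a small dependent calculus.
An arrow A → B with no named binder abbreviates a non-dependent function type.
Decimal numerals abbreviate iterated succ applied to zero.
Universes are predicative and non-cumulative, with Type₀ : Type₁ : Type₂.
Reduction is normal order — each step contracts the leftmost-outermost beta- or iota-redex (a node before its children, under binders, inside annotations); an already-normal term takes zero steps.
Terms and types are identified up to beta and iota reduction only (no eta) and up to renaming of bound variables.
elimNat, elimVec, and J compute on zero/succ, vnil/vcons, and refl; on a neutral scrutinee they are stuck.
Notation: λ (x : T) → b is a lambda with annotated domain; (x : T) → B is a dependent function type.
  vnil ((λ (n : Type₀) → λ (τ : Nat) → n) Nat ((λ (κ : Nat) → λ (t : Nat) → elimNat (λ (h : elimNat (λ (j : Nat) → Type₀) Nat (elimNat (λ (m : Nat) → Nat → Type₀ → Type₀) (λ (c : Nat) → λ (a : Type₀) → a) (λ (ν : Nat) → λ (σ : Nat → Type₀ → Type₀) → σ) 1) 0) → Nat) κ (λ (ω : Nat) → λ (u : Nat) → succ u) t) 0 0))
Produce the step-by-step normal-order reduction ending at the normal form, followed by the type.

normal-order reduction:
  vnil ((λ (n : Type₀) → λ (τ : Nat) → n) Nat ((λ (κ : Nat) → λ (t : Nat) → elimNat (λ (h : elimNat (λ (j : Nat) → Type₀) Nat (elimNat (λ (m : Nat) → Nat → Type₀ → Type₀) (λ (c : Nat) → λ (a : Type₀) → a) (λ (ν : Nat) → λ (σ : Nat → Type₀ → Type₀) → σ) 1) 0) → Nat) κ (λ (ω : Nat) → λ (u : Nat) → succ u) t) 0 0))
  ~> vnil ((λ (n : Nat) → Nat) ((λ (τ : Nat) → λ (κ : Nat) → elimNat (λ (t : elimNat (λ (h : Nat) → Type₀) Nat (elimNat (λ (j : Nat) → Nat → Type₀ → Type₀) (λ (m : Nat) → λ (c : Type₀) → c) (λ (a : Nat) → λ (ν : Nat → Type₀ → Type₀) → ν) 1) 0) → Nat) τ (λ (σ : Nat) → λ (ω : Nat) → succ ω) κ) 0 0))
  ~> vnil Nat
inferred type:
  Vec Nat 0


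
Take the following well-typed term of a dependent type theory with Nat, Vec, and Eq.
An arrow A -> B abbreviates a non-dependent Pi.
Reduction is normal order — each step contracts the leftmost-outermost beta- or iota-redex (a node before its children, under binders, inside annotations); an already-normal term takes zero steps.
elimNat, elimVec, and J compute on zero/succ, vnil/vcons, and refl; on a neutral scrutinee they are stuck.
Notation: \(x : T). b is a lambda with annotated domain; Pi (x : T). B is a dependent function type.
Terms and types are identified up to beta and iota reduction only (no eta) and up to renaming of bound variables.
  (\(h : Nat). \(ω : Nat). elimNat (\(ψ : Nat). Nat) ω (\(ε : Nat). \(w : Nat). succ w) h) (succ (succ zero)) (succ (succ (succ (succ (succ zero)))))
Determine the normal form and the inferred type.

normal form:
  succ (succ (succ (succ (succ (succ (succ zero))))))
type:
  Nat


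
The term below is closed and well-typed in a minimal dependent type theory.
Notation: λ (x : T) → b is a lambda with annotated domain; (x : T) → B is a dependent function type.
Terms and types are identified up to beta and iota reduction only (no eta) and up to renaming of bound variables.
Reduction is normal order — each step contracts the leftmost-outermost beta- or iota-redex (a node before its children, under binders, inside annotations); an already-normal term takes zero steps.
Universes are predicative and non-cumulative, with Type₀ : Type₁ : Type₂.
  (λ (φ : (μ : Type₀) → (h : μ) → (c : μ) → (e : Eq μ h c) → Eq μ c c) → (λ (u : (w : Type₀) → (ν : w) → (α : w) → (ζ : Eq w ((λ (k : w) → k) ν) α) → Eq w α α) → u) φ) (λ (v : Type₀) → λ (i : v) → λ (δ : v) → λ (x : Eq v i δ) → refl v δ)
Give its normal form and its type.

normal form:
  λ (φ : Type₀) → λ (μ : φ) → λ (h : φ) → λ (c : Eq φ μ h) → refl φ h
type:
  (φ : Type₀) → (μ : φ) → (h : φ) → (c : Eq φ μ h) → Eq φ h h
observation: 2 normal-order steps separate the term from its normal form.


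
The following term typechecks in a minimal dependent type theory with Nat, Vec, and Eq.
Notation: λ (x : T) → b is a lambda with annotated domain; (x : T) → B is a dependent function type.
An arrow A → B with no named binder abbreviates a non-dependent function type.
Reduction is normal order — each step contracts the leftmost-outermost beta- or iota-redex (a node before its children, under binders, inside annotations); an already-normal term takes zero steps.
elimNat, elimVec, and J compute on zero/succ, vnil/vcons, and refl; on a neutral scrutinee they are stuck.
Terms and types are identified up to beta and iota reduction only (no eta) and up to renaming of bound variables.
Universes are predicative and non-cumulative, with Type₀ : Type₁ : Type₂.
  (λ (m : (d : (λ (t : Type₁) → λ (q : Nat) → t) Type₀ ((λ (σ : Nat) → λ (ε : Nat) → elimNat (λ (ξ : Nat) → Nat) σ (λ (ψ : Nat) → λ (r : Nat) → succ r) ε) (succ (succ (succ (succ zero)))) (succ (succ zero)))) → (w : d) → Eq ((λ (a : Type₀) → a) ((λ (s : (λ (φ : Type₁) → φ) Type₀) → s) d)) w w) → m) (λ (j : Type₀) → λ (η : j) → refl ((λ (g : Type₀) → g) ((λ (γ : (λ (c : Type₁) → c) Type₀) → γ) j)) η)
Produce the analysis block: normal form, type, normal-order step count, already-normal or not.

resulting normal form:
  λ (m : Type₀) → λ (d : m) → refl m d
the term's type:
  (m : Type₀) → (d : m) → Eq m d d
reduction steps (normal order): 3
already normal: no
first contracted redex: a beta-redex


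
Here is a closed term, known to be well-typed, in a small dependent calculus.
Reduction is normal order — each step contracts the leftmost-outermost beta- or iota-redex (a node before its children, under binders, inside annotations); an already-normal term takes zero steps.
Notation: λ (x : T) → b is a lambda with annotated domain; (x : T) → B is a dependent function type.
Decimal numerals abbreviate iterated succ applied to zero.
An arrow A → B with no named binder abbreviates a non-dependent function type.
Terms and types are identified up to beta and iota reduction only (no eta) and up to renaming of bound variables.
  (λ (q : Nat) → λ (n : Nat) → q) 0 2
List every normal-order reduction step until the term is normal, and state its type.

normal-order reduction sequence:
  (λ (q : Nat) → λ (n : Nat) → q) 0 2
  ~> (λ (q : Nat) → 0) 2
  ~> 0
the term's type:
  Nat


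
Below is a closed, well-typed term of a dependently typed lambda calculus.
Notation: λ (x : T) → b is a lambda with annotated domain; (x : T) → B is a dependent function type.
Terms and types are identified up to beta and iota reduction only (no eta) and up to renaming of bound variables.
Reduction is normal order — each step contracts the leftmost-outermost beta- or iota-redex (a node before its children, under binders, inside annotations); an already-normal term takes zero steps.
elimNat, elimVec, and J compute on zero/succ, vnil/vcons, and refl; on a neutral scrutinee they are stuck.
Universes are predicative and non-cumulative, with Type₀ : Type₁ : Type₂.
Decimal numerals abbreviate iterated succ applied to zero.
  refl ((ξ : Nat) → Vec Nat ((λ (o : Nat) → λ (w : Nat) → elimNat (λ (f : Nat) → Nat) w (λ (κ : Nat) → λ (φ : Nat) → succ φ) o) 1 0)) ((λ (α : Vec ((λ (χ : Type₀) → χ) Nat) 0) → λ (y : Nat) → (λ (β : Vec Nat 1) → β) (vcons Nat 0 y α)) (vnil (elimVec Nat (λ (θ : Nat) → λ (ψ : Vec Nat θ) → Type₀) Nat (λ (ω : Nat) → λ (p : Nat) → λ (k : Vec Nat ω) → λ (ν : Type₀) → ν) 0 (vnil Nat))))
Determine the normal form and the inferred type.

normal form:
  refl ((ξ : Nat) → Vec Nat 1) (λ (o : Nat) → vcons Nat 0 o (vnil Nat))
the term's type:
  Eq ((ξ : Nat) → Vec Nat 1) (λ (o : Nat) → vcons Nat 0 o (vnil Nat)) (λ (w : Nat) → vcons Nat 0 w (vnil Nat))


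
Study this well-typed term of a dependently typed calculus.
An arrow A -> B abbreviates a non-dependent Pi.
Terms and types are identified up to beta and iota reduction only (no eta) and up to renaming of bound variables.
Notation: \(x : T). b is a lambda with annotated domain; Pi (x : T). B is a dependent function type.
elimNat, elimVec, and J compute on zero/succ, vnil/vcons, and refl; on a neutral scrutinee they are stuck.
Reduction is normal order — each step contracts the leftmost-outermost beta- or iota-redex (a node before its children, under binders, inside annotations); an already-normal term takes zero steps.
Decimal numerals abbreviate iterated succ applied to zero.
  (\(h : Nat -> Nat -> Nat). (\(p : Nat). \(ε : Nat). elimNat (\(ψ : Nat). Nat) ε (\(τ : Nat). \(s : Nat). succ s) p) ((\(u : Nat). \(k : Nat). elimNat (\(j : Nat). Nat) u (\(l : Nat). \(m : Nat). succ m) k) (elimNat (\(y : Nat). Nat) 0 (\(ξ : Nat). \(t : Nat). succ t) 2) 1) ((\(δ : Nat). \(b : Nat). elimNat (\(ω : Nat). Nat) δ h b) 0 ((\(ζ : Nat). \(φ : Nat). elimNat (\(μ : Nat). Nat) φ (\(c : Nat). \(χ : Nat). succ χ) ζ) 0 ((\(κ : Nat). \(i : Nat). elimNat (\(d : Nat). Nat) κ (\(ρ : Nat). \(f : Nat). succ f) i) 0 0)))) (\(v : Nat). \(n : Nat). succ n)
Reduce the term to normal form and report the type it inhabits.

reduced normal form:
  3
the term's type:
  Nat
observation: 35 normal-order steps normalize the term, beginning with a beta-redex.


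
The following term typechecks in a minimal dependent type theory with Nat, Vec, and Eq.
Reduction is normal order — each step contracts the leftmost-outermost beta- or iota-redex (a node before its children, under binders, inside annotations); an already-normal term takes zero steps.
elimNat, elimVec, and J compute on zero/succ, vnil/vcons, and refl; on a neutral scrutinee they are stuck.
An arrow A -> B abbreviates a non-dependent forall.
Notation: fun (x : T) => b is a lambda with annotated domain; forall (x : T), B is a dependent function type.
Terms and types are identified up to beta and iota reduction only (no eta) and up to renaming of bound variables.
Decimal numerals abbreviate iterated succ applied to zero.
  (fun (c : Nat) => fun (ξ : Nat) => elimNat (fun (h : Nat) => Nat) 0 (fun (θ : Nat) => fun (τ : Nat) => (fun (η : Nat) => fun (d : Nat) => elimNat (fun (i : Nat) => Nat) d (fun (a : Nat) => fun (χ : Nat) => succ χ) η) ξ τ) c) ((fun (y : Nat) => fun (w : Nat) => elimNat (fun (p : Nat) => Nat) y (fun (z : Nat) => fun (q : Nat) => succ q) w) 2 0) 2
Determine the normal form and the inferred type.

normal form:
  4
type:
  Nat
observation: reduction starts at a beta-redex, and 21 normal-order steps reach the normal form.


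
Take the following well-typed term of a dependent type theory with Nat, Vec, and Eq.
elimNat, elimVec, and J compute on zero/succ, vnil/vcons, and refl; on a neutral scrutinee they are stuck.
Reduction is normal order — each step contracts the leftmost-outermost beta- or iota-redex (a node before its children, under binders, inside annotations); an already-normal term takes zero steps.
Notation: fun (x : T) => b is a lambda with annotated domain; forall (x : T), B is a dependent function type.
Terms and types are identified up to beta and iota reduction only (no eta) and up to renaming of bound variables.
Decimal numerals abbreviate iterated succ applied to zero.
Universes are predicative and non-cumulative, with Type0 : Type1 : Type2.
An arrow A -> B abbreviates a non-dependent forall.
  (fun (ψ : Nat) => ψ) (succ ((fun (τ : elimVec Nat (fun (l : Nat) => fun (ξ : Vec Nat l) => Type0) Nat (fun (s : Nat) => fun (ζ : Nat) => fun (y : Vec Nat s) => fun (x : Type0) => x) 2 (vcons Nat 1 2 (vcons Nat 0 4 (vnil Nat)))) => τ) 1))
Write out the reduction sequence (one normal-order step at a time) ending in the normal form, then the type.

normal-order reduction:
  (fun (ψ : Nat) => ψ) (succ ((fun (τ : elimVec Nat (fun (l : Nat) => fun (ξ : Vec Nat l) => Type0) Nat (fun (s : Nat) => fun (ζ : Nat) => fun (y : Vec Nat s) => fun (x : Type0) => x) 2 (vcons Nat 1 2 (vcons Nat 0 4 (vnil Nat)))) => τ) 1))
  ~> succ ((fun (ψ : elimVec Nat (fun (τ : Nat) => fun (l : Vec Nat τ) => Type0) Nat (fun (ξ : Nat) => fun (s : Nat) => fun (ζ : Vec Nat ξ) => fun (y : Type0) => y) 2 (vcons Nat 1 2 (vcons Nat 0 4 (vnil Nat)))) => ψ) 1)
  ~> 2
the term's type:
  Nat


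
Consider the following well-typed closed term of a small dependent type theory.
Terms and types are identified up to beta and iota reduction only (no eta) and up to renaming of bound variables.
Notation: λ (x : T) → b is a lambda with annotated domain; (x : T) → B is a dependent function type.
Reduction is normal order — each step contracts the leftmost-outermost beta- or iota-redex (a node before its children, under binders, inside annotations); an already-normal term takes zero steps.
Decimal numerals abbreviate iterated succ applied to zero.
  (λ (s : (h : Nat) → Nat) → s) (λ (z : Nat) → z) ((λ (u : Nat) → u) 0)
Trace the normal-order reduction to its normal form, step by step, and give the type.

reduction (normal order):
  (λ (s : (h : Nat) → Nat) → s) (λ (z : Nat) → z) ((λ (u : Nat) → u) 0)
  ~> (λ (s : Nat) → s) ((λ (h : Nat) → h) 0)
  ~> (λ (s : Nat) → s) 0
  ~> 0
inferred type:
  Nat


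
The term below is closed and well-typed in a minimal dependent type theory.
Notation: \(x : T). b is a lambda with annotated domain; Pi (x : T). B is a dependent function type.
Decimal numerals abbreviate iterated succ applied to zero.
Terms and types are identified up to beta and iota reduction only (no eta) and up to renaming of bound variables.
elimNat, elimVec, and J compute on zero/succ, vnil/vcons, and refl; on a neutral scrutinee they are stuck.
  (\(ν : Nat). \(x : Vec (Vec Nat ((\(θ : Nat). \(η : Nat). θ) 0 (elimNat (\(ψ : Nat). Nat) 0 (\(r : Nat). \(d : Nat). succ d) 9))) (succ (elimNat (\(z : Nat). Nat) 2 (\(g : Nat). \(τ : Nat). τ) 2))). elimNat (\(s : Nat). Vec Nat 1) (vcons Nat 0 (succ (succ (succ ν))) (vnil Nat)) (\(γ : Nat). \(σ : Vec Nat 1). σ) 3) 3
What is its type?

inferred type:
  Pi (ν : Vec (Vec Nat 0) 3). Vec Nat 1


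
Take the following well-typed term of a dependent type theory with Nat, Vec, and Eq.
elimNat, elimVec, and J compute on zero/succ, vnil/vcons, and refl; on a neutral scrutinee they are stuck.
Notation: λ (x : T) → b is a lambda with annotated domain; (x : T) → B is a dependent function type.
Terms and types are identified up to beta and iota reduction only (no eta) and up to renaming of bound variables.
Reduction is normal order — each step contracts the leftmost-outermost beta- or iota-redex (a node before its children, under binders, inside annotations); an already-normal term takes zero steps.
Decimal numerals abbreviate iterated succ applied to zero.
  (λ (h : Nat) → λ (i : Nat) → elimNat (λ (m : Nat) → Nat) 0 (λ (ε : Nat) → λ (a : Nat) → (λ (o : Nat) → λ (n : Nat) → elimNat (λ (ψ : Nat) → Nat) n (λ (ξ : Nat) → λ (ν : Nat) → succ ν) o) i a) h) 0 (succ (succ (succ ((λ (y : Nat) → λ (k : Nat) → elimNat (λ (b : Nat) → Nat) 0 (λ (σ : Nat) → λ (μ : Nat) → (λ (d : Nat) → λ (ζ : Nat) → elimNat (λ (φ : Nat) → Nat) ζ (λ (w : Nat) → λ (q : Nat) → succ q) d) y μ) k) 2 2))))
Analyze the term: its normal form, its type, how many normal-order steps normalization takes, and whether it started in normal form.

resulting normal form:
  0
type:
  Nat
steps to reach normal form (normal order): 3
started in normal form: no
first contracted redex: a beta-redex


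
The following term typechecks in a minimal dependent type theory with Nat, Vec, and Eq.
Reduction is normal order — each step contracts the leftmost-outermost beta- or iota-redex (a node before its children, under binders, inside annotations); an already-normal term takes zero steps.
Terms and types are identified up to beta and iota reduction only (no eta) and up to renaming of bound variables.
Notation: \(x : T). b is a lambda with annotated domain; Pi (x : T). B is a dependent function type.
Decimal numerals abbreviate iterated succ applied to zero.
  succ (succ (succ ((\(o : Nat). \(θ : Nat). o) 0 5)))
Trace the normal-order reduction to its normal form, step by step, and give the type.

normal-order reduction sequence:
  succ (succ (succ ((\(o : Nat). \(θ : Nat). o) 0 5)))
  ~> succ (succ (succ ((\(o : Nat). 0) 5)))
  ~> 3
type:
  Nat


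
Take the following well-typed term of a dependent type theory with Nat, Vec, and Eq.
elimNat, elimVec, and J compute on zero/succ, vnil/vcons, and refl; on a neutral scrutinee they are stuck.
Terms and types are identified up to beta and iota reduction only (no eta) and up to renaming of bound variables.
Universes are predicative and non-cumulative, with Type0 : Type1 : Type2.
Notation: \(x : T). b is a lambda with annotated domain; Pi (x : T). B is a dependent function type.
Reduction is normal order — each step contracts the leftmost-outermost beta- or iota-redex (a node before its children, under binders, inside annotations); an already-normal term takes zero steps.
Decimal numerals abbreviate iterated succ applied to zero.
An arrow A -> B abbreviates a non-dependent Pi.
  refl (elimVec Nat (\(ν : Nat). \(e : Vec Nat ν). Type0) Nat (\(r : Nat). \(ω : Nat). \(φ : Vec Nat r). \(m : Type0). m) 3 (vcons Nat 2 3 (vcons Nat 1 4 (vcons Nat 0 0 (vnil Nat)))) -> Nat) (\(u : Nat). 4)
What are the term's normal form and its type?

resulting normal form:
  refl (Nat -> Nat) (\(ν : Nat). 4)
type:
  Eq (Nat -> Nat) (\(ν : Nat). 4) (\(e : Nat). 4)


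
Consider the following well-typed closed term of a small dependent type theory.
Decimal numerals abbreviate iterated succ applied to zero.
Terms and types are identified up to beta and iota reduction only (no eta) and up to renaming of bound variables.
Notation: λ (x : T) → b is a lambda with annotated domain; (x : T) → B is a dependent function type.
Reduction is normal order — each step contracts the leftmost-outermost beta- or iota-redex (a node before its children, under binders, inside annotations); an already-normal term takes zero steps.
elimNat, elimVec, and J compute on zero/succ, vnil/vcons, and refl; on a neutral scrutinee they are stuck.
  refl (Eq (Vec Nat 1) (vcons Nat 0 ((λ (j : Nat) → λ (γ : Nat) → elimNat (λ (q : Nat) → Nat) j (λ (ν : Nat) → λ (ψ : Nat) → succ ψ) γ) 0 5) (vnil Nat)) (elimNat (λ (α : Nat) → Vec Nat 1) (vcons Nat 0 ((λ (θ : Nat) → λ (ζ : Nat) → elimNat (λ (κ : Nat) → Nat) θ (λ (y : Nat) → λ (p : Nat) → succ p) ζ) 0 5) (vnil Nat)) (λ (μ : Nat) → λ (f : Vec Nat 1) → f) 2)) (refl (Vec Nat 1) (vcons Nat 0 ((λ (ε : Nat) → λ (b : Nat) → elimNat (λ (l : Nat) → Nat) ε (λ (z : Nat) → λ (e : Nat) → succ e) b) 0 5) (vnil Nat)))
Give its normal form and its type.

reduced normal form:
  refl (Eq (Vec Nat 1) (vcons Nat 0 5 (vnil Nat)) (vcons Nat 0 5 (vnil Nat))) (refl (Vec Nat 1) (vcons Nat 0 5 (vnil Nat)))
type:
  Eq (Eq (Vec Nat 1) (vcons Nat 0 5 (vnil Nat)) (vcons Nat 0 5 (vnil Nat))) (refl (Vec Nat 1) (vcons Nat 0 5 (vnil Nat))) (refl (Vec Nat 1) (vcons Nat 0 5 (vnil Nat)))


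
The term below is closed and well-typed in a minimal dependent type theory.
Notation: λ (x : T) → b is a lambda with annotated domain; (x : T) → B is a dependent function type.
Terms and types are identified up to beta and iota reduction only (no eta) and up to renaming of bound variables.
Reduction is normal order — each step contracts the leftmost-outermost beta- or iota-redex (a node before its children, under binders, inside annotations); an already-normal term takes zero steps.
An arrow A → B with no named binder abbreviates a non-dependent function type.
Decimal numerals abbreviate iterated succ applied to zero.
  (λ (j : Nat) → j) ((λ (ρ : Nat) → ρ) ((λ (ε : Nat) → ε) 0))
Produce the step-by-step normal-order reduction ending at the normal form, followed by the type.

normal-order reduction:
  (λ (j : Nat) → j) ((λ (ρ : Nat) → ρ) ((λ (ε : Nat) → ε) 0))
  ~> (λ (j : Nat) → j) ((λ (ρ : Nat) → ρ) 0)
  ~> (λ (j : Nat) → j) 0
  ~> 0
type:
  Nat


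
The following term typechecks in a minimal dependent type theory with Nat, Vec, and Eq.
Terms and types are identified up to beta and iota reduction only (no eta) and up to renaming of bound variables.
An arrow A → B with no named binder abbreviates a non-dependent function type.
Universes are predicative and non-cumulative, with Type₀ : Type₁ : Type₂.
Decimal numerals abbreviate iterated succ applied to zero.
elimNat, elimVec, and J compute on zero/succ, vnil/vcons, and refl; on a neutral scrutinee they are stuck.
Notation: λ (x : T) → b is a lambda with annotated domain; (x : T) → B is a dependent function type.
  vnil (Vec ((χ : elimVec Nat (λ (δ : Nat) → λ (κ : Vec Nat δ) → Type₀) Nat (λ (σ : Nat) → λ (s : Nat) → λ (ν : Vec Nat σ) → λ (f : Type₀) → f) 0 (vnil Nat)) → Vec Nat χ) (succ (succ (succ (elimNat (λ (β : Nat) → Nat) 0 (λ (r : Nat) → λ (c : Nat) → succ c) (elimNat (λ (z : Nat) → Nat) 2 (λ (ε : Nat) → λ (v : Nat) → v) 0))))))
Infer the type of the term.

inferred type:
  Vec (Vec ((χ : Nat) → Vec Nat χ) 5) 0


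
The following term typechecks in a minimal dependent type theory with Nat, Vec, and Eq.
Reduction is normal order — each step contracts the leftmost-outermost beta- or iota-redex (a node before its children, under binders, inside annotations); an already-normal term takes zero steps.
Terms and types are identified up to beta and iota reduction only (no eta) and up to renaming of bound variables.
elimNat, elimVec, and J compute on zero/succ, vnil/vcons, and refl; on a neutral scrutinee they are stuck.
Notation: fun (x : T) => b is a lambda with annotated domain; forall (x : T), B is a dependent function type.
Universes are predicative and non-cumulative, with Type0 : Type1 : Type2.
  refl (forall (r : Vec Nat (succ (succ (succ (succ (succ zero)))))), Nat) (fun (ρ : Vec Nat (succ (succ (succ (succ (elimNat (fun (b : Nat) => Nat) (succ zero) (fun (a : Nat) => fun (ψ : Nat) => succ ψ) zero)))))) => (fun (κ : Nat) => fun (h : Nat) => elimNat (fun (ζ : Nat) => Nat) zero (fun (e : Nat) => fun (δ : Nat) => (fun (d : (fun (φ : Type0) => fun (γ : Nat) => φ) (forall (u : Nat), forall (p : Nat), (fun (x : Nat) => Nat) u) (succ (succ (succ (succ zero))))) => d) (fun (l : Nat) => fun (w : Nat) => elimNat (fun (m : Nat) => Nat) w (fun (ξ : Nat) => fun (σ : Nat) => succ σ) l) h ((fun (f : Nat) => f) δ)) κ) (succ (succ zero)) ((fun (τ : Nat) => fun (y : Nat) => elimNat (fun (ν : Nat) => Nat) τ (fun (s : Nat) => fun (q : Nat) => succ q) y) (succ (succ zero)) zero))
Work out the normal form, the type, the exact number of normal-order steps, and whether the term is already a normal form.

resulting normal form:
  refl (forall (r : Vec Nat (succ (succ (succ (succ (succ zero)))))), Nat) (fun (ρ : Vec Nat (succ (succ (succ (succ (succ zero)))))) => succ (succ (succ (succ zero))))
inferred type:
  Eq (forall (r : Vec Nat (succ (succ (succ (succ (succ zero)))))), Nat) (fun (ρ : Vec Nat (succ (succ (succ (succ (succ zero)))))) => succ (succ (succ (succ zero)))) (fun (b : Vec Nat (succ (succ (succ (succ (succ zero)))))) => succ (succ (succ (succ zero))))
normal-order step count: 38
already normal: no
first redex: an elimNat iota-redex


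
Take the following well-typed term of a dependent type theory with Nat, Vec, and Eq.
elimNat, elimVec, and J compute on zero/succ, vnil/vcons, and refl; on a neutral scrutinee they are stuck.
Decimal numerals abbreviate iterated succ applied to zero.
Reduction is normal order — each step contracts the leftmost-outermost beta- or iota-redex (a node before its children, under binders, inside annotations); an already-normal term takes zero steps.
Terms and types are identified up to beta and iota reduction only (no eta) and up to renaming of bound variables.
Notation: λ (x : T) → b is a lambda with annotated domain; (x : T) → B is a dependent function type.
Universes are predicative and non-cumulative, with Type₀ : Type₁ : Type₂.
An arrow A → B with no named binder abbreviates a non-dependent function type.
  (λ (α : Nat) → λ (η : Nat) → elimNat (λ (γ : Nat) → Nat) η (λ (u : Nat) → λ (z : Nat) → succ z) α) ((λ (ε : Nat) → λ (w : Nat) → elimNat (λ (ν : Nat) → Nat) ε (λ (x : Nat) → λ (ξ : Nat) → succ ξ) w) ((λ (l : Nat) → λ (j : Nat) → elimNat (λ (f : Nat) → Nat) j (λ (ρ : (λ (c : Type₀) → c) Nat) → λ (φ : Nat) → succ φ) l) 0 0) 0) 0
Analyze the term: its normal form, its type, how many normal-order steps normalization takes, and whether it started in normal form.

normal form:
  0
type:
  Nat
steps to reach normal form (normal order): 9
already normal: no
first redex: a beta-redex


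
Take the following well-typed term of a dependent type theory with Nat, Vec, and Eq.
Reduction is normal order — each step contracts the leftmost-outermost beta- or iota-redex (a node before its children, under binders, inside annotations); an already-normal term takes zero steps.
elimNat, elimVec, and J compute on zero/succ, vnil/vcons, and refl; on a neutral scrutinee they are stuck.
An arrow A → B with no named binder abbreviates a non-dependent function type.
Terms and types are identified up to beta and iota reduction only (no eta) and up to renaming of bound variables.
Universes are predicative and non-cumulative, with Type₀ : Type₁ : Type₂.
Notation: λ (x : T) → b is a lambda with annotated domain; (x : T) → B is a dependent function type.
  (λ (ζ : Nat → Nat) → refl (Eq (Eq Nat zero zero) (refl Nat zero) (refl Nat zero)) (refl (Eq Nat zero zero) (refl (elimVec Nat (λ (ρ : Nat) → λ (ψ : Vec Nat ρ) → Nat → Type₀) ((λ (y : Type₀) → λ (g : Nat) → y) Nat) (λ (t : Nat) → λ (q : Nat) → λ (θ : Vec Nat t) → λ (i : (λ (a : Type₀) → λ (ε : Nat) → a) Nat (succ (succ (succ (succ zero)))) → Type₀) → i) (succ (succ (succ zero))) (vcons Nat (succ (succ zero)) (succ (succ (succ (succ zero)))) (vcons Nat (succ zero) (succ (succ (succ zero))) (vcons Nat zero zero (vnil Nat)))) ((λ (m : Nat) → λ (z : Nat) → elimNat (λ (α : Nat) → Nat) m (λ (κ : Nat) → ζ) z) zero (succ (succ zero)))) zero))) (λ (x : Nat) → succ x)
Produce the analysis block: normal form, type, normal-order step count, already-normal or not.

resulting normal form:
  refl (Eq (Eq Nat zero zero) (refl Nat zero) (refl Nat zero)) (refl (Eq Nat zero zero) (refl Nat zero))
inferred type:
  Eq (Eq (Eq Nat zero zero) (refl Nat zero) (refl Nat zero)) (refl (Eq Nat zero zero) (refl Nat zero)) (refl (Eq Nat zero zero) (refl Nat zero))
normal-order step count: 19
started in normal form: no
first contracted redex: a beta-redex


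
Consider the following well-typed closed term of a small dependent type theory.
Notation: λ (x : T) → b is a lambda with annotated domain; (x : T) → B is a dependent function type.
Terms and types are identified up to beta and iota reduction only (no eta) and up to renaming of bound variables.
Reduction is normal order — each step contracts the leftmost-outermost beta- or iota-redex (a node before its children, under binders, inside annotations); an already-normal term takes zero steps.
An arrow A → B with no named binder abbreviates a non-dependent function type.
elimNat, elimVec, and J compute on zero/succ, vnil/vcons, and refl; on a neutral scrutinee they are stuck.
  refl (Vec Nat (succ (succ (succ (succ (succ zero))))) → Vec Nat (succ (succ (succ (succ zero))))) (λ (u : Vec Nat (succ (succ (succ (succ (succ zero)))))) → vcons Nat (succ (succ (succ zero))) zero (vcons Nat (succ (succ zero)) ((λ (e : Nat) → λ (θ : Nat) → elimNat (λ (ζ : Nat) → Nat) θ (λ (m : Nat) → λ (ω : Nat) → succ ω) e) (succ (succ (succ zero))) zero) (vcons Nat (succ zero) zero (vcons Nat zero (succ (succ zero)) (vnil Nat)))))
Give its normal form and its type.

reduced normal form:
  refl (Vec Nat (succ (succ (succ (succ (succ zero))))) → Vec Nat (succ (succ (succ (succ zero))))) (λ (u : Vec Nat (succ (succ (succ (succ (succ zero)))))) → vcons Nat (succ (succ (succ zero))) zero (vcons Nat (succ (succ zero)) (succ (succ (succ zero))) (vcons Nat (succ zero) zero (vcons Nat zero (succ (succ zero)) (vnil Nat)))))
the term's type:
  Eq (Vec Nat (succ (succ (succ (succ (succ zero))))) → Vec Nat (succ (succ (succ (succ zero))))) (λ (u : Vec Nat (succ (succ (succ (succ (succ zero)))))) → vcons Nat (succ (succ (succ zero))) zero (vcons Nat (succ (succ zero)) (succ (succ (succ zero))) (vcons Nat (succ zero) zero (vcons Nat zero (succ (succ zero)) (vnil Nat))))) (λ (e : Vec Nat (succ (succ (succ (succ (succ zero)))))) → vcons Nat (succ (succ (succ zero))) zero (vcons Nat (succ (succ zero)) (succ (succ (succ zero))) (vcons Nat (succ zero) zero (vcons Nat zero (succ (succ zero)) (vnil Nat)))))


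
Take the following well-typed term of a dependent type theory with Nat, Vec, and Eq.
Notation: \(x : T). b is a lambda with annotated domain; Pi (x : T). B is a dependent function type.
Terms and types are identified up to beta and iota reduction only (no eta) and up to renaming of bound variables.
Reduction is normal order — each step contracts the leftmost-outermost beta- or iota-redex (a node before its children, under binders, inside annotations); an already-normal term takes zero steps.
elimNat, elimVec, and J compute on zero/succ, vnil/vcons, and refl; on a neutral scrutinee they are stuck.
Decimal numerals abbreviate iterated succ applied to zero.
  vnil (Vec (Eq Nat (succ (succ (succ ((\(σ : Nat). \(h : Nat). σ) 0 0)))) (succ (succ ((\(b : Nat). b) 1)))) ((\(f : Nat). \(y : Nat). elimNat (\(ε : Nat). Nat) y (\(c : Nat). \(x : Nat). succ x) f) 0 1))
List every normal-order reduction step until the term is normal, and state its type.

normal-order reduction:
  vnil (Vec (Eq Nat (succ (succ (succ ((\(σ : Nat). \(h : Nat). σ) 0 0)))) (succ (succ ((\(b : Nat). b) 1)))) ((\(f : Nat). \(y : Nat). elimNat (\(ε : Nat). Nat) y (\(c : Nat). \(x : Nat). succ x) f) 0 1))
  ~> vnil (Vec (Eq Nat (succ (succ (succ ((\(σ : Nat). 0) 0)))) (succ (succ ((\(h : Nat). h) 1)))) ((\(b : Nat). \(f : Nat). elimNat (\(y : Nat). Nat) f (\(ε : Nat). \(c : Nat). succ c) b) 0 1))
  ~> vnil (Vec (Eq Nat 3 (succ (succ ((\(σ : Nat). σ) 1)))) ((\(h : Nat). \(b : Nat). elimNat (\(f : Nat). Nat) b (\(y : Nat). \(ε : Nat). succ ε) h) 0 1))
  ~> vnil (Vec (Eq Nat 3 3) ((\(σ : Nat). \(h : Nat). elimNat (\(b : Nat). Nat) h (\(f : Nat). \(y : Nat). succ y) σ) 0 1))
  ~> vnil (Vec (Eq Nat 3 3) ((\(σ : Nat). elimNat (\(h : Nat). Nat) σ (\(b : Nat). \(f : Nat). succ f) 0) 1))
  ~> vnil (Vec (Eq Nat 3 3) (elimNat (\(σ : Nat). Nat) 1 (\(h : Nat). \(b : Nat). succ b) 0))
  ~> vnil (Vec (Eq Nat 3 3) 1)
type:
  Vec (Vec (Eq Nat 3 3) 1) 0


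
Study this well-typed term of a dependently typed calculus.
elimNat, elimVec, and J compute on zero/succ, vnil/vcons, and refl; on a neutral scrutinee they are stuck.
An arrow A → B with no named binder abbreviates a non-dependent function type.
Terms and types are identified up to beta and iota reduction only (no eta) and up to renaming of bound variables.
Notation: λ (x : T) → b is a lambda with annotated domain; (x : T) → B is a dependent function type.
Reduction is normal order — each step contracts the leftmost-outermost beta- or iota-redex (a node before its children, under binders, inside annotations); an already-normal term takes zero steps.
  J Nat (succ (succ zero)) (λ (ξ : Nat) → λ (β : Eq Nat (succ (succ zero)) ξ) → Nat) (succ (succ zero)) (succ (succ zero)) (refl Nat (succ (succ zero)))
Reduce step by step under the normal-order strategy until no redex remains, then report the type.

reduction (normal order):
  J Nat (succ (succ zero)) (λ (ξ : Nat) → λ (β : Eq Nat (succ (succ zero)) ξ) → Nat) (succ (succ zero)) (succ (succ zero)) (refl Nat (succ (succ zero)))
  ~> succ (succ zero)
the term's type:
  Nat


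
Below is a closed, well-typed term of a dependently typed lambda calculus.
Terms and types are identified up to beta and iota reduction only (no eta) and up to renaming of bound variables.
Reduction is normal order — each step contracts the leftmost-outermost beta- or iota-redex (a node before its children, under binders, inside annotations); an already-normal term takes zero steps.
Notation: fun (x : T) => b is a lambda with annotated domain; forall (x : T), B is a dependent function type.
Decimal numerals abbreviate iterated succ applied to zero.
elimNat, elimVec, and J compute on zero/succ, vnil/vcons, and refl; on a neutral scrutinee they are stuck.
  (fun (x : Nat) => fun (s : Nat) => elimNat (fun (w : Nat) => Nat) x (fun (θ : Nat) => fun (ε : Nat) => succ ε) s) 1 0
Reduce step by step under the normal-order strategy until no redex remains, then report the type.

reduction (normal order):
  (fun (x : Nat) => fun (s : Nat) => elimNat (fun (w : Nat) => Nat) x (fun (θ : Nat) => fun (ε : Nat) => succ ε) s) 1 0
  ~> (fun (x : Nat) => elimNat (fun (s : Nat) => Nat) 1 (fun (w : Nat) => fun (θ : Nat) => succ θ) x) 0
  ~> elimNat (fun (x : Nat) => Nat) 1 (fun (s : Nat) => fun (w : Nat) => succ w) 0
  ~> 1
inferred type:
  Nat
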